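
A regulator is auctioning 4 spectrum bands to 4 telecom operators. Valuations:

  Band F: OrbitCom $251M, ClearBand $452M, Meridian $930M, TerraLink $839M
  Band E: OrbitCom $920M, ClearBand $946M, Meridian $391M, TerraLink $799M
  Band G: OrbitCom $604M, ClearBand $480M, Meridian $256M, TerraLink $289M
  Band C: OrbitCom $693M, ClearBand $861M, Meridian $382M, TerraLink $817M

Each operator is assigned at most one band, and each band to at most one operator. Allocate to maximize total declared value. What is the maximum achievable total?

Optimal: OrbitCom→Band G ($604M), ClearBand→Band E ($946M), Meridian→Band F ($930M), TerraLink→Band C ($817M) — total 604+946+930+817 = $3297M.
Swapping OrbitCom↔ClearBand (OrbitCom→Band E $920M, ClearBand→Band G $480M) loses 150.
Checked against all permutations: $3297M is optimal.

Maximum total: $3297M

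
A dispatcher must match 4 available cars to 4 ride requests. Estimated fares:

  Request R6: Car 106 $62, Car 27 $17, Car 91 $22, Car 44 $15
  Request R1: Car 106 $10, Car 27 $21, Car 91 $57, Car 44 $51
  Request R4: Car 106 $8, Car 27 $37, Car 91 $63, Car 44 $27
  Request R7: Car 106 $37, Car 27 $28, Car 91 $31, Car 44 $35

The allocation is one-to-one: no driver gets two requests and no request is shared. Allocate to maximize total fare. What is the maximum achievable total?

Optimal: Car 106→Request R6 ($62), Car 27→Request R7 ($28), Car 91→Request R4 ($63), Car 44→Request R1 ($51) — total 62+28+63+51 = $204.
Column-greedy (each request in turn goes to its best remaining driver) gives $191, worse by 13.
Swapping Car 91↔Car 106 (Car 91→Request R6 $22, Car 106→Request R4 $8) loses 95.

Maximum total: $204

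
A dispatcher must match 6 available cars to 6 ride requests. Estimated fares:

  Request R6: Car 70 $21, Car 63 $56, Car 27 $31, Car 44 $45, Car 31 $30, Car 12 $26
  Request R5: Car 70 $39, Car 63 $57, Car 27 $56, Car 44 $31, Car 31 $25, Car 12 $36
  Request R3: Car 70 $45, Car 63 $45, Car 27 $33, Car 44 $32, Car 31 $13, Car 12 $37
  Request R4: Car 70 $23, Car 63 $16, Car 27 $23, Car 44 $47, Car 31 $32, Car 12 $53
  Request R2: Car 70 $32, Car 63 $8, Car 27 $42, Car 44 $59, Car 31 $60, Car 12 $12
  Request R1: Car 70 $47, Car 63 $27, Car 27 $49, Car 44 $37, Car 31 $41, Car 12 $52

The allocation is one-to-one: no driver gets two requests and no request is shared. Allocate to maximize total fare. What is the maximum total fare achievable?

This is a one-to-one assignment (maximum-weight bipartite matching).
Optimal: Car 70→Request R3 ($45), Car 63→Request R6 ($56), Car 27→Request R5 ($56), Car 44→Request R4 ($47), Car 31→Request R2 ($60), Car 12→Request R1 ($52) — total 45+56+56+47+60+52 = $316.
Row-greedy (each driver in turn takes its best remaining request) gives $260, worse by 56.
Next-best assignment: Car 70→Request R3, Car 63→Request R6, Car 27→Request R5, Car 44→Request R2, Car 31→Request R1, Car 12→Request R4 = $310.

Max total: $316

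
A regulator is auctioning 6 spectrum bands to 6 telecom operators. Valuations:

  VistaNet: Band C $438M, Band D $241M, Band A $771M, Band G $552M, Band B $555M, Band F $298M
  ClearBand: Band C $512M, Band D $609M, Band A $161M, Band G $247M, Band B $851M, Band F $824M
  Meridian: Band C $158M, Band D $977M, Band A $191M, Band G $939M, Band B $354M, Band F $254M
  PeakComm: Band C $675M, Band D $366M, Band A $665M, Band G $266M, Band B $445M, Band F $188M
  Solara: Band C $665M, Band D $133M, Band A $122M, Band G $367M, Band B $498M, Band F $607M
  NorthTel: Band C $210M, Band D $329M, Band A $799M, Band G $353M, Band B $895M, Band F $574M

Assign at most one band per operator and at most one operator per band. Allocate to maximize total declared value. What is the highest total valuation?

Optimal: VistaNet→Band G ($552M), ClearBand→Band F ($824M), Meridian→Band D ($977M), PeakComm→Band A ($665M), Solara→Band C ($665M), NorthTel→Band B ($895M) — total 552+824+977+665+665+895 = $4578M.
Row-greedy (each operator in turn takes its best remaining band) gives $4234M, worse by 344.

Max total: $4578M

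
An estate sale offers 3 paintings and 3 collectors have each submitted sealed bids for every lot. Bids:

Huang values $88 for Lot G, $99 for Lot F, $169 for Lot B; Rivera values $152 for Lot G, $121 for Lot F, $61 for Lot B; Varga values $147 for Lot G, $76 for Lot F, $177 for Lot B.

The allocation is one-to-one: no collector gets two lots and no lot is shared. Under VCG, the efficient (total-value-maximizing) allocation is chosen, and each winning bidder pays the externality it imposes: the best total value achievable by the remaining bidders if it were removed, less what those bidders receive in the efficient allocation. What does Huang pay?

Efficient allocation: Huang→Lot B ($169), Rivera→Lot F ($121), Varga→Lot G ($147); total welfare W = $437.
Huang receives Lot B at value $169, so the others get W − 169 = $268.
Without Huang: best allocation of the remaining 2 bidders over all 3 lots is Rivera→Lot G ($152), Varga→Lot B ($177), total $329.
VCG payment = (others' best without Huang) − (others' welfare with Huang) = 329 − 268 = $61.

Huang pays $61.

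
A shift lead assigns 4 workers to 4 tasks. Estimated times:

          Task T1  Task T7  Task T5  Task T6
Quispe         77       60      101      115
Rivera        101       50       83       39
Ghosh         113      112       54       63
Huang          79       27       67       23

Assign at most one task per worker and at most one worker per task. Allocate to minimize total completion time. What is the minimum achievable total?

Optimal: Quispe→Task T1 (77 min), Rivera→Task T6 (39 min), Ghosh→Task T5 (54 min), Huang→Task T7 (27 min) — total 77+39+54+27 = 197 min.
Every other assignment is strictly worse.

Minimum total: 197 min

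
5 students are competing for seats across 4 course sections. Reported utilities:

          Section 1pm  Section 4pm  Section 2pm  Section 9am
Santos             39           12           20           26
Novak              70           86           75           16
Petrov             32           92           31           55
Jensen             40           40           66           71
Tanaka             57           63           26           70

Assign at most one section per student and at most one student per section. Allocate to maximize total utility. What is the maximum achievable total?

Optimal: Novak→Section 1pm (70 points), Petrov→Section 4pm (92 points), Jensen→Section 2pm (66 points), Tanaka→Section 9am (70 points) — total 70+92+66+70 = 298 points.
Next-best assignment: Tanaka→Section 1pm, Petrov→Section 4pm, Novak→Section 2pm, Jensen→Section 9am = 295 points.
Swapping Tanaka↔Petrov (Tanaka→Section 4pm 63 points, Petrov→Section 9am 55 points) loses 44.
Every other assignment is strictly worse.

Max total: 298 points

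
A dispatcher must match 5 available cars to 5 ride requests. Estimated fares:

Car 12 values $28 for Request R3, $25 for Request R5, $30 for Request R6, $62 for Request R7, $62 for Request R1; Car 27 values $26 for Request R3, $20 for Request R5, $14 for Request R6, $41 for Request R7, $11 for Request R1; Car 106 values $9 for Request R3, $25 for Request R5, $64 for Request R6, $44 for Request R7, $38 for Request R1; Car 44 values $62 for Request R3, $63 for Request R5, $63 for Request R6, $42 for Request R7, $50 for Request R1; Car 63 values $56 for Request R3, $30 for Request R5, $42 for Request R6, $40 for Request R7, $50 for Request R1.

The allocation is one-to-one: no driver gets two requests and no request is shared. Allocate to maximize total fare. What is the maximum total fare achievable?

Maximum total: $286

This is a one-to-one assignment (maximum-weight bipartite matching).
Optimal: Car 12→Request R1 ($62), Car 27→Request R7 ($41), Car 106→Request R6 ($64), Car 44→Request R5 ($63), Car 63→Request R3 ($56) — total 62+41+64+63+56 = $286.
Max-entry greedy (repeatedly take the single best remaining cell) gives $256, worse by 30.
Next-best assignment: Car 12→Request R7, Car 27→Request R3, Car 106→Request R6, Car 44→Request R5, Car 63→Request R1 = $265.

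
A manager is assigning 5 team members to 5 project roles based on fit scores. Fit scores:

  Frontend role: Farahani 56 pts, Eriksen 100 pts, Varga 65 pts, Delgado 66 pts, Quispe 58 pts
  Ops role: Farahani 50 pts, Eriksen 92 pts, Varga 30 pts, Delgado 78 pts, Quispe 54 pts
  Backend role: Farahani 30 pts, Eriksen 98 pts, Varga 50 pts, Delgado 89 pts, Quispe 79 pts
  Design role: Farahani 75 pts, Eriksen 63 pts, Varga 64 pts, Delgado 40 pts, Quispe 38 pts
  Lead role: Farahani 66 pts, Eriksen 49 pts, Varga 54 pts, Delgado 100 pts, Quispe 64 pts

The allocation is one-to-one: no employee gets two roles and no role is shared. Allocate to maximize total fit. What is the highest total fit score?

Maximum total: 411 pts

Optimal: Farahani→Design role (75 pts), Eriksen→Ops role (92 pts), Varga→Frontend role (65 pts), Delgado→Lead role (100 pts), Quispe→Backend role (79 pts) — total 75+92+65+100+79 = 411 pts.
Max-entry greedy (repeatedly take the single best remaining cell) gives 384 pts, worse by 27.
No other one-to-one assignment exceeds 411 pts.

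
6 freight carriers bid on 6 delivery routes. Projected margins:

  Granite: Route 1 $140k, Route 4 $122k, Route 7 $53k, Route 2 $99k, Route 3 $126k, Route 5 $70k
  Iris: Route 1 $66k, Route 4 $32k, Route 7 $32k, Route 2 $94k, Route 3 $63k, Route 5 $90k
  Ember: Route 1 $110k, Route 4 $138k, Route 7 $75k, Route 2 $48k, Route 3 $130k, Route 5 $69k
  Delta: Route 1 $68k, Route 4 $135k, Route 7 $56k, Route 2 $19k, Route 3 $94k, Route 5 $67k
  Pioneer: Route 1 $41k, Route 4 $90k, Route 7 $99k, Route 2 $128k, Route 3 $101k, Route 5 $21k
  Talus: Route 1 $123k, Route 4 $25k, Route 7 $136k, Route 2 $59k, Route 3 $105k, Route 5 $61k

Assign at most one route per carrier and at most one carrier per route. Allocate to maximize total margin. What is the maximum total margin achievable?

Maximum total: $759k

This is a one-to-one assignment (maximum-weight bipartite matching).
Optimal: Granite→Route 1 ($140k), Iris→Route 5 ($90k), Ember→Route 3 ($130k), Delta→Route 4 ($135k), Pioneer→Route 2 ($128k), Talus→Route 7 ($136k) — total 140+90+130+135+128+136 = $759k.
Next-best assignment: Granite→Route 1, Iris→Route 5, Ember→Route 4, Delta→Route 3, Pioneer→Route 2, Talus→Route 7 = $726k.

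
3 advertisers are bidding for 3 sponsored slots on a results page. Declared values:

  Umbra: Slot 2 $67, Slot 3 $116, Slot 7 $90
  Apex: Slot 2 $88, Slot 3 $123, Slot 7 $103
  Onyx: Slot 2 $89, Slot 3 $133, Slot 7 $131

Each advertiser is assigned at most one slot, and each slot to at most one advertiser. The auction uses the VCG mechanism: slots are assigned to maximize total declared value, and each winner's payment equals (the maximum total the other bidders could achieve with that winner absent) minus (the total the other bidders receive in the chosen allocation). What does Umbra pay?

Umbra pays $35.

Efficient allocation: Umbra→Slot 3 ($116), Apex→Slot 2 ($88), Onyx→Slot 7 ($131); total welfare W = $335.
Umbra receives Slot 3 at value $116, so the others get W − 116 = $219.
Without Umbra: best allocation of the remaining 2 bidders over all 3 slots is Apex→Slot 3 ($123), Onyx→Slot 7 ($131), total $254.
VCG payment = (others' best without Umbra) − (others' welfare with Umbra) = 254 − 219 = $35.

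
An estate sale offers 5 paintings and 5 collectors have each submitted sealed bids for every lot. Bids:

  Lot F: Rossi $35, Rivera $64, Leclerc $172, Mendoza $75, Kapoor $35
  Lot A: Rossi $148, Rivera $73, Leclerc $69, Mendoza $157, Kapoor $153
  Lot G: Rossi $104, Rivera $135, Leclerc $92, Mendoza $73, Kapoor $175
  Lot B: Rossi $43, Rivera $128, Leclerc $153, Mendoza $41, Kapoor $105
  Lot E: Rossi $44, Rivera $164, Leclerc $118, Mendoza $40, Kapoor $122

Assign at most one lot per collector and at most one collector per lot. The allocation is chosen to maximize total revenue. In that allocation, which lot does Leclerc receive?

Leclerc receives Lot B.

Optimal: Rossi→Lot A ($148), Rivera→Lot E ($164), Leclerc→Lot B ($153), Mendoza→Lot F ($75), Kapoor→Lot G ($175) — total 148+164+153+75+175 = $715.
Column-greedy (each lot in turn goes to its best remaining collector) gives $676, worse by 39.
Every other assignment is strictly worse.
Leclerc's own top lot is Lot F ($172), but forcing Leclerc→Lot F and reassigning the rest optimally gives only $711 — worse by 4.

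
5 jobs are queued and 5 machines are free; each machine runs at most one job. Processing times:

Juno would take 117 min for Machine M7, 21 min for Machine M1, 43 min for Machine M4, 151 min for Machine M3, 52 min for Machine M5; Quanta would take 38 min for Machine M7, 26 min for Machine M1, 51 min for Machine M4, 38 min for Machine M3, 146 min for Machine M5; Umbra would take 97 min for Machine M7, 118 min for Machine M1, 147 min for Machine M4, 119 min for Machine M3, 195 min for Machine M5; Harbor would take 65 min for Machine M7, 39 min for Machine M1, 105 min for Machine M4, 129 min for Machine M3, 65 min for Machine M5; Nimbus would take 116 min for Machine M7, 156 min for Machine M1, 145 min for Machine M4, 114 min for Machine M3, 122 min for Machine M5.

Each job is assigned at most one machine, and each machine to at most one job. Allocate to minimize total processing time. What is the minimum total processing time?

Optimal: Juno→Machine M4 (43 min), Quanta→Machine M3 (38 min), Umbra→Machine M7 (97 min), Harbor→Machine M1 (39 min), Nimbus→Machine M5 (122 min) — total 43+38+97+39+122 = 339 min.
Min-entry greedy (repeatedly take the single cheapest remaining cell) gives 385 min, worse by 46.
Next-best assignment: Juno→Machine M4, Quanta→Machine M1, Umbra→Machine M7, Harbor→Machine M5, Nimbus→Machine M3 = 345 min.
Checked against all permutations: 339 min is optimal.

Minimum total: 339 min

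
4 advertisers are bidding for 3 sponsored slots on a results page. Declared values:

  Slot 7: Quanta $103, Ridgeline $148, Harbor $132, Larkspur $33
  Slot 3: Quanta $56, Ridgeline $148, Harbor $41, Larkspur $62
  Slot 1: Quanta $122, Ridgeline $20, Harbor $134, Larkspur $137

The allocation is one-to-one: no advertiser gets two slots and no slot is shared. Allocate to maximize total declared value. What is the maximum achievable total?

Optimal: Harbor→Slot 7 ($132), Ridgeline→Slot 3 ($148), Larkspur→Slot 1 ($137) — total 132+148+137 = $417.
Column-greedy (each slot in turn goes to its best remaining advertiser) gives $344, worse by 73.
Next-best assignment: Harbor→Slot 7, Ridgeline→Slot 3, Quanta→Slot 1 = $402.
Checked against all permutations: $417 is optimal.

Max total: $417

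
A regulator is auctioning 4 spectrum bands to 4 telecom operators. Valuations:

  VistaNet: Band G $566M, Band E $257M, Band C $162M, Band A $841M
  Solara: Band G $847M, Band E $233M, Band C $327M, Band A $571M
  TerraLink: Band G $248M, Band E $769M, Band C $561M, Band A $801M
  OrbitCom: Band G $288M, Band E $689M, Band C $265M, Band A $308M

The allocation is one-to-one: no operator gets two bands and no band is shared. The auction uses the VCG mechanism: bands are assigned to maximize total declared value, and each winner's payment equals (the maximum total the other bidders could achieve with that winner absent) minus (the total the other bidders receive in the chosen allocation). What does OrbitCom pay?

Efficient allocation: VistaNet→Band A ($841M), Solara→Band G ($847M), TerraLink→Band C ($561M), OrbitCom→Band E ($689M); total welfare W = $2938M.
OrbitCom receives Band E at value $689M, so the others get W − 689 = $2249M.
Without OrbitCom: best allocation of the remaining 3 bidders over all 4 bands is VistaNet→Band A ($841M), Solara→Band G ($847M), TerraLink→Band E ($769M), total $2457M.
VCG payment = (others' best without OrbitCom) − (others' welfare with OrbitCom) = 2457 − 2249 = $208M.

OrbitCom pays $208M.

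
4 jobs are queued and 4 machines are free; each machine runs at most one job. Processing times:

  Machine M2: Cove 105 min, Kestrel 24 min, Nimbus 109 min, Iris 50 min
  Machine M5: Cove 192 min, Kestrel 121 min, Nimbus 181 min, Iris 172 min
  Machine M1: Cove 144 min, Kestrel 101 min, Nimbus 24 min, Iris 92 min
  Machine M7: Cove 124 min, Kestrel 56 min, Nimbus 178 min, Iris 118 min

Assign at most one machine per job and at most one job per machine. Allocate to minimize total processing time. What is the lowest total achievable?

Minimum total: 319 min

Optimal: Cove→Machine M7 (124 min), Kestrel→Machine M5 (121 min), Nimbus→Machine M1 (24 min), Iris→Machine M2 (50 min) — total 124+121+24+50 = 319 min.
Row-greedy (each job in turn takes its cheapest remaining machine) gives 357 min, worse by 38.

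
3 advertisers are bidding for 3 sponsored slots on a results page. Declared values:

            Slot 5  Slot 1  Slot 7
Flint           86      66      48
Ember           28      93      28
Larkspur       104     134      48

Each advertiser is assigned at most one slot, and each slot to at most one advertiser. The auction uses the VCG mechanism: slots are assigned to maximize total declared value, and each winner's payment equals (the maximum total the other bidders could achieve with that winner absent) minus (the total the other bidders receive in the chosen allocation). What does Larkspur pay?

Efficient allocation: Flint→Slot 5 ($86), Ember→Slot 7 ($28), Larkspur→Slot 1 ($134); total welfare W = $248.
Larkspur receives Slot 1 at value $134, so the others get W − 134 = $114.
Without Larkspur: best allocation of the remaining 2 bidders over all 3 slots is Flint→Slot 5 ($86), Ember→Slot 1 ($93), total $179.
VCG payment = (others' best without Larkspur) − (others' welfare with Larkspur) = 179 − 114 = $65.

Larkspur pays $65.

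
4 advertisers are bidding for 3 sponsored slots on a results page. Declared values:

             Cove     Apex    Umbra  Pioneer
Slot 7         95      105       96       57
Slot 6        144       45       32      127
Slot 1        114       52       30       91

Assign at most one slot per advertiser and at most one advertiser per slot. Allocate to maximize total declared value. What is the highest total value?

Optimal: Apex→Slot 7 ($105), Pioneer→Slot 6 ($127), Cove→Slot 1 ($114) — total 105+127+114 = $346.
Row-greedy (each advertiser in turn takes its best remaining slot) gives $279, worse by 67.
Next-best assignment: Apex→Slot 7, Cove→Slot 6, Pioneer→Slot 1 = $340.
Swapping Pioneer↔Cove (Pioneer→Slot 1 $91, Cove→Slot 6 $144) loses 6.

Max total: $346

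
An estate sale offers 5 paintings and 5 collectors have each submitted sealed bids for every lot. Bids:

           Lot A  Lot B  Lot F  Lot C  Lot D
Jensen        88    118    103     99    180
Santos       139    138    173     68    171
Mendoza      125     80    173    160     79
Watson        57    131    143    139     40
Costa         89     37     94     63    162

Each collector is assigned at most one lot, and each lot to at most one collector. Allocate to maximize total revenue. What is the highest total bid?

Maximum total: $733

Optimal: Jensen→Lot D ($180), Santos→Lot F ($173), Mendoza→Lot C ($160), Watson→Lot B ($131), Costa→Lot A ($89) — total 180+173+160+131+89 = $733.
Column-greedy (each lot in turn goes to its best remaining collector) gives $704, worse by 29.
Next-best assignment: Jensen→Lot B, Santos→Lot A, Mendoza→Lot F, Watson→Lot C, Costa→Lot D = $731.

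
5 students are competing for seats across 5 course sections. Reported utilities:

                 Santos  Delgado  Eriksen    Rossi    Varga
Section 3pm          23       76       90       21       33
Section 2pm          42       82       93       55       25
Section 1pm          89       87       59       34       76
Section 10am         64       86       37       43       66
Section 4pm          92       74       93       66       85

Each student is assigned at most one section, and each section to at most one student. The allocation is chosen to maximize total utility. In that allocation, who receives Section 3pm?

Eriksen receives Section 3pm.

Optimal: Santos→Section 1pm (89 points), Delgado→Section 10am (86 points), Eriksen→Section 3pm (90 points), Rossi→Section 2pm (55 points), Varga→Section 4pm (85 points) — total 89+86+90+55+85 = 405 points.
Max-entry greedy (repeatedly take the single best remaining cell) gives 359 points, worse by 46.
Next-best assignment: Santos→Section 4pm, Delgado→Section 10am, Eriksen→Section 3pm, Rossi→Section 2pm, Varga→Section 1pm = 399 points.
No other one-to-one assignment exceeds 405 points.
Eriksen's own top section is Section 2pm (93 points), but forcing Eriksen→Section 2pm and reassigning the rest optimally gives only 390 points — worse by 15.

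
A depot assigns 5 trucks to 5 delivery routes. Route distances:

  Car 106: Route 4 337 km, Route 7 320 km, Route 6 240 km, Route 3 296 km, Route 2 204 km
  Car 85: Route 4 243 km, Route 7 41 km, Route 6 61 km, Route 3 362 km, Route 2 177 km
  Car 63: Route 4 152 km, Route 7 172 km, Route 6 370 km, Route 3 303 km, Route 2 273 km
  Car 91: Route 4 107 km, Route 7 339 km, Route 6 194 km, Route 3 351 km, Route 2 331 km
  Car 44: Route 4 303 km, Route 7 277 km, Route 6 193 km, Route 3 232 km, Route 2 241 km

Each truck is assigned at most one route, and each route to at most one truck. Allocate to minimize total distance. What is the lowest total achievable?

Min total: 776 km

Optimal: Car 106→Route 2 (204 km), Car 85→Route 6 (61 km), Car 63→Route 7 (172 km), Car 91→Route 4 (107 km), Car 44→Route 3 (232 km) — total 204+61+172+107+232 = 776 km.
Next-best assignment: Car 106→Route 2, Car 85→Route 7, Car 63→Route 4, Car 91→Route 6, Car 44→Route 3 = 823 km.
Swapping Car 106↔Car 44 (Car 106→Route 3 296 km, Car 44→Route 2 241 km) adds 101.
Every other assignment is strictly worse.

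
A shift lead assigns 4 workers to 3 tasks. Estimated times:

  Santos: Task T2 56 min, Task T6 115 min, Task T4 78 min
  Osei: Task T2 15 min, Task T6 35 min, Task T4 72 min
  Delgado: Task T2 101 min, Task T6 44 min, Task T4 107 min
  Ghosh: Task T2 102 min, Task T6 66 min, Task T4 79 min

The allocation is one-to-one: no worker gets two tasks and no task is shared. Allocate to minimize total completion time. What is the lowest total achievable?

Minimum total: 137 min

Optimal: Osei→Task T2 (15 min), Delgado→Task T6 (44 min), Santos→Task T4 (78 min) — total 15+44+78 = 137 min.
Row-greedy (each worker in turn takes its cheapest remaining task) gives 198 min, worse by 61.
No other one-to-one assignment undercuts 137 min.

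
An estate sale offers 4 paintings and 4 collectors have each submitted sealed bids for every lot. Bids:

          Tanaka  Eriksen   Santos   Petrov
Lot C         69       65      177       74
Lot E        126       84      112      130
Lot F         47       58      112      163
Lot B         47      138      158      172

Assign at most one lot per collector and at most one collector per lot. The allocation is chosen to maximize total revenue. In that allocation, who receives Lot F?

Petrov receives Lot F.

Optimal: Tanaka→Lot E ($126), Eriksen→Lot B ($138), Santos→Lot C ($177), Petrov→Lot F ($163) — total 126+138+177+163 = $604.
Max-entry greedy (repeatedly take the single best remaining cell) gives $533, worse by 71.
Next-best assignment: Tanaka→Lot E, Eriksen→Lot F, Santos→Lot C, Petrov→Lot B = $533.
Checked against all permutations: $604 is optimal.
Petrov's own top lot is Lot B ($172), but forcing Petrov→Lot B and reassigning the rest optimally gives only $533 — worse by 71.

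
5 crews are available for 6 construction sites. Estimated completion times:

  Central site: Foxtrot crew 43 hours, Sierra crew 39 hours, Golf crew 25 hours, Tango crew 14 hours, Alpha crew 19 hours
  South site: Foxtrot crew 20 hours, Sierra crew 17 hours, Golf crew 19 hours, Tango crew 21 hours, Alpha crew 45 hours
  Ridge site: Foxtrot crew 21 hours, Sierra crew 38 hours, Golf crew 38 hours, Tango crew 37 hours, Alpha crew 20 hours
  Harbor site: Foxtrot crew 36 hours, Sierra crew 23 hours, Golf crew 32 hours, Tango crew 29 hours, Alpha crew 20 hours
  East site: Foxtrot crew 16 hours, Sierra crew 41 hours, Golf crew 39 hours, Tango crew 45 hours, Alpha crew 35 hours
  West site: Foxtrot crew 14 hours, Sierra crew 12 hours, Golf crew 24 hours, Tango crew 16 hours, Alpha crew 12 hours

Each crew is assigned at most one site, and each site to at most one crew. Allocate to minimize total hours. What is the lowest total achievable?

This is the linear assignment problem.
Optimal: Foxtrot crew→East site (16 hours), Sierra crew→West site (12 hours), Golf crew→South site (19 hours), Tango crew→Central site (14 hours), Alpha crew→Ridge site (20 hours) — total 16+12+19+14+20 = 81 hours.
Column-greedy (each site in turn goes to its cheapest remaining crew) gives 99 hours, worse by 18.
Swapping Foxtrot crew↔Alpha crew (Foxtrot crew→Ridge site 21 hours, Alpha crew→East site 35 hours) adds 20.

Min total: 81 hours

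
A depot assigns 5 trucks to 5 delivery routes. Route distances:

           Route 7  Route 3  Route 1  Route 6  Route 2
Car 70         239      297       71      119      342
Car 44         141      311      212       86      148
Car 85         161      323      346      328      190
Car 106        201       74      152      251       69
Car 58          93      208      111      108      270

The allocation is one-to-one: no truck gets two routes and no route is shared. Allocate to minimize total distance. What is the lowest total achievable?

Min total: 514 km

Optimal: Car 70→Route 1 (71 km), Car 44→Route 6 (86 km), Car 85→Route 2 (190 km), Car 106→Route 3 (74 km), Car 58→Route 7 (93 km) — total 71+86+190+74+93 = 514 km.
Min-entry greedy (repeatedly take the single cheapest remaining cell) gives 642 km, worse by 128.
Checked against all permutations: 514 km is optimal.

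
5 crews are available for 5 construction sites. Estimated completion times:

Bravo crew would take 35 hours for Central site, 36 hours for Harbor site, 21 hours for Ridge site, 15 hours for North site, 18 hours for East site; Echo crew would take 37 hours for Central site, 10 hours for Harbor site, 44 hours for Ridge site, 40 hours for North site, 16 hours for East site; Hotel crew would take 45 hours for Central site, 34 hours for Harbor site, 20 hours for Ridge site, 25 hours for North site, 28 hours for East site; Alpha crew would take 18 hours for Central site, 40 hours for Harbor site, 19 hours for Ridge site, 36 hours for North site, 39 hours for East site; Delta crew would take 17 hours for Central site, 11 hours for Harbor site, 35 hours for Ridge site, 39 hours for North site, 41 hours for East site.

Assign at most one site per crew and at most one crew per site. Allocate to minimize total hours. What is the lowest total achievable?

Min total: 80 hours

Optimal: Bravo crew→North site (15 hours), Echo crew→East site (16 hours), Hotel crew→Ridge site (20 hours), Alpha crew→Central site (18 hours), Delta crew→Harbor site (11 hours) — total 15+16+20+18+11 = 80 hours.
Min-entry greedy (repeatedly take the single cheapest remaining cell) gives 89 hours, worse by 9.
Next-best assignment: Bravo crew→North site, Echo crew→Harbor site, Hotel crew→East site, Alpha crew→Ridge site, Delta crew→Central site = 89 hours.
Swapping Delta crew↔Alpha crew (Delta crew→Central site 17 hours, Alpha crew→Harbor site 40 hours) adds 28.
No other one-to-one assignment undercuts 80 hours.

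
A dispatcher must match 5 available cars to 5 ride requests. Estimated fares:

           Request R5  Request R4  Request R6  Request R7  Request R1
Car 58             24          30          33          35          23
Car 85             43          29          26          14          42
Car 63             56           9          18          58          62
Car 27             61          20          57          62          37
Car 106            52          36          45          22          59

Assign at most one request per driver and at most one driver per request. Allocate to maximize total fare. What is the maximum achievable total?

Optimal: Car 58→Request R4 ($30), Car 85→Request R5 ($43), Car 63→Request R7 ($58), Car 27→Request R6 ($57), Car 106→Request R1 ($59) — total 30+43+58+57+59 = $247.
Row-greedy (each driver in turn takes its best remaining request) gives $233, worse by 14.
Swapping Car 63↔Car 85 (Car 63→Request R5 $56, Car 85→Request R7 $14) loses 31.
Checked against all permutations: $247 is optimal.

Max total: $247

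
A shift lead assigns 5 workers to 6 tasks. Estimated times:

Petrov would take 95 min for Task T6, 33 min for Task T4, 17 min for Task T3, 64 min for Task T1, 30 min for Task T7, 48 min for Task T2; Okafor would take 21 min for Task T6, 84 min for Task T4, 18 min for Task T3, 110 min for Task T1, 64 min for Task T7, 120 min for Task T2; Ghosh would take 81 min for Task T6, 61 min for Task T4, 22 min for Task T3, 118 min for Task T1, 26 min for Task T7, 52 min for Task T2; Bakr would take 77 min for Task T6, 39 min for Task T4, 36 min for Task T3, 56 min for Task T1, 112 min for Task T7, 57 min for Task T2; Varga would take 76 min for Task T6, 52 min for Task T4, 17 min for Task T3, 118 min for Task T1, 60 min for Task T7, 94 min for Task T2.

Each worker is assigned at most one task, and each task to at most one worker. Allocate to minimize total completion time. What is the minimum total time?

This is the linear assignment problem.
Optimal: Petrov→Task T2 (48 min), Okafor→Task T6 (21 min), Ghosh→Task T7 (26 min), Bakr→Task T4 (39 min), Varga→Task T3 (17 min) — total 48+21+26+39+17 = 151 min.
Min-entry greedy (repeatedly take the single cheapest remaining cell) gives 197 min, worse by 46.

Minimum total: 151 min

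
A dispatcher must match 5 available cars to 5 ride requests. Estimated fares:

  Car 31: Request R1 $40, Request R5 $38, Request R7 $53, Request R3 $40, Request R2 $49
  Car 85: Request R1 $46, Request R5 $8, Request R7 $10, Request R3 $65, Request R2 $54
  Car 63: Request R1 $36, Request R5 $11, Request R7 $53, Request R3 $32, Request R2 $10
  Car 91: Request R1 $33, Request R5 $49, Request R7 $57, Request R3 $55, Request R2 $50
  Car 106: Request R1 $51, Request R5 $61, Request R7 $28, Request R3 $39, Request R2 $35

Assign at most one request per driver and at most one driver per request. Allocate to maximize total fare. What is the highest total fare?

Maximum total: $269

Optimal: Car 31→Request R1 ($40), Car 85→Request R3 ($65), Car 63→Request R7 ($53), Car 91→Request R2 ($50), Car 106→Request R5 ($61) — total 40+65+53+50+61 = $269.
Column-greedy (each request in turn goes to its best remaining driver) gives $228, worse by 41.
Next-best assignment: Car 31→Request R2, Car 85→Request R3, Car 63→Request R1, Car 91→Request R7, Car 106→Request R5 = $268.
Swapping Car 31↔Car 106 (Car 31→Request R5 $38, Car 106→Request R1 $51) loses 12.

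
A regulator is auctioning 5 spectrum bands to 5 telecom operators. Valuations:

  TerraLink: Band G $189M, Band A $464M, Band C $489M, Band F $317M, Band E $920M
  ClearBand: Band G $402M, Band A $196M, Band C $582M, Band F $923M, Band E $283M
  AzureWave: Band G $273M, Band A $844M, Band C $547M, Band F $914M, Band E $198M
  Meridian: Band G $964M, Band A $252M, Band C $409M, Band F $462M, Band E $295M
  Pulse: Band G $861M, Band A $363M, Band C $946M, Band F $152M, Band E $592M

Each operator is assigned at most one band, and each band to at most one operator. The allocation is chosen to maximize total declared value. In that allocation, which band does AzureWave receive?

Treat this as an assignment problem: match each operator to one band.
Optimal: TerraLink→Band E ($920M), ClearBand→Band F ($923M), AzureWave→Band A ($844M), Meridian→Band G ($964M), Pulse→Band C ($946M) — total 920+923+844+964+946 = $4597M.
AzureWave's own top band is Band F ($914M), but forcing AzureWave→Band F and reassigning the rest optimally gives only $3940M — worse by 657.

AzureWave receives Band A.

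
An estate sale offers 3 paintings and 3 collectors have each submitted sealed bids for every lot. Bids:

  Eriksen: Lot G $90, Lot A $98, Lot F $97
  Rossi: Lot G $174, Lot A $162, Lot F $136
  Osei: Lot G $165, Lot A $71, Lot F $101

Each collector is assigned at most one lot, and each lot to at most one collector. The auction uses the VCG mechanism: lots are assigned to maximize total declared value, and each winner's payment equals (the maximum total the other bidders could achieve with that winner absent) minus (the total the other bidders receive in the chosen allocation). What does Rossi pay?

Efficient allocation: Eriksen→Lot F ($97), Rossi→Lot A ($162), Osei→Lot G ($165); total welfare W = $424.
Rossi receives Lot A at value $162, so the others get W − 162 = $262.
Without Rossi: best allocation of the remaining 2 bidders over all 3 lots is Eriksen→Lot A ($98), Osei→Lot G ($165), total $263.
VCG payment = (others' best without Rossi) − (others' welfare with Rossi) = 263 − 262 = $1.

Rossi pays $1.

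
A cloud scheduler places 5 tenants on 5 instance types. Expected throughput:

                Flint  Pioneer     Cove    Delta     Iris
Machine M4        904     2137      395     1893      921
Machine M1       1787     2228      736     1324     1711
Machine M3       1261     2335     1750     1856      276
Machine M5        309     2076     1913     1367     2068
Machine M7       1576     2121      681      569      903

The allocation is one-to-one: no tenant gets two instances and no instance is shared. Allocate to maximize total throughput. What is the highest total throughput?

Max total: 9619 ops/s

Optimal: Flint→Machine M1 (1787 ops/s), Pioneer→Machine M7 (2121 ops/s), Cove→Machine M3 (1750 ops/s), Delta→Machine M4 (1893 ops/s), Iris→Machine M5 (2068 ops/s) — total 1787+2121+1750+1893+2068 = 9619 ops/s.
Row-greedy (each tenant in turn takes its best remaining instance) gives 8831 ops/s, worse by 788.
Every other assignment is strictly worse.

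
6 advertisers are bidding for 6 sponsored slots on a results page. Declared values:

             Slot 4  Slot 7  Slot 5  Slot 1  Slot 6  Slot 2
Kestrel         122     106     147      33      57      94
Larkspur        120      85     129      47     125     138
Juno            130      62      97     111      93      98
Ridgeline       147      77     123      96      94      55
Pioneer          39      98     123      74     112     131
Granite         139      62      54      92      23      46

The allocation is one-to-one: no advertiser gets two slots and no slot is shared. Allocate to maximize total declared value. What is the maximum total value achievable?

Maximum total: $735

Optimal: Kestrel→Slot 7 ($106), Larkspur→Slot 6 ($125), Juno→Slot 1 ($111), Ridgeline→Slot 5 ($123), Pioneer→Slot 2 ($131), Granite→Slot 4 ($139) — total 106+125+111+123+131+139 = $735.
Row-greedy (each advertiser in turn takes its best remaining slot) gives $685, worse by 50.
Swapping Ridgeline↔Juno (Ridgeline→Slot 1 $96, Juno→Slot 5 $97) loses 41.
No other one-to-one assignment exceeds $735.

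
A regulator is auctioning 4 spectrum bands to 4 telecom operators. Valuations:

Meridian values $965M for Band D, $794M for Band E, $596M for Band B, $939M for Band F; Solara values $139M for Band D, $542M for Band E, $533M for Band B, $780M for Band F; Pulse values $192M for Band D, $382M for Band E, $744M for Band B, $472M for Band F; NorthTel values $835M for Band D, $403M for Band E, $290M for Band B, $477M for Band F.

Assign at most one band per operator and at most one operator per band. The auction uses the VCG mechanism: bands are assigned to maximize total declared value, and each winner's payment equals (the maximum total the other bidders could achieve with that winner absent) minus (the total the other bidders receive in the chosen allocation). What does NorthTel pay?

Efficient allocation: Meridian→Band E ($794M), Solara→Band F ($780M), Pulse→Band B ($744M), NorthTel→Band D ($835M); total welfare W = $3153M.
NorthTel receives Band D at value $835M, so the others get W − 835 = $2318M.
Without NorthTel: best allocation of the remaining 3 bidders over all 4 bands is Meridian→Band D ($965M), Solara→Band F ($780M), Pulse→Band B ($744M), total $2489M.
VCG payment = (others' best without NorthTel) − (others' welfare with NorthTel) = 2489 − 2318 = $171M.

NorthTel pays $171M.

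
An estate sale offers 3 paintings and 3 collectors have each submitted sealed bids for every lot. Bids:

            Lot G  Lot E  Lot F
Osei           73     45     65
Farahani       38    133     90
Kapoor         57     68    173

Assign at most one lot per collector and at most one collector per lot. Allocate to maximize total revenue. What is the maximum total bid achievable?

Optimal: Osei→Lot G ($73), Farahani→Lot E ($133), Kapoor→Lot F ($173) — total 73+133+173 = $379.

Maximum total: $379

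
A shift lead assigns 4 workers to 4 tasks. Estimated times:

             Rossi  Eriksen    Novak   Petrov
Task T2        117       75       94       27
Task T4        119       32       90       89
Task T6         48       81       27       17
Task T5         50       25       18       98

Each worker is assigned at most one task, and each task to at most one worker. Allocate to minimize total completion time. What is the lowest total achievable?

Minimum total: 125 min

This is a one-to-one assignment (minimum-cost bipartite matching).
Optimal: Rossi→Task T6 (48 min), Eriksen→Task T4 (32 min), Novak→Task T5 (18 min), Petrov→Task T2 (27 min) — total 48+32+18+27 = 125 min.
Row-greedy (each worker in turn takes its cheapest remaining task) gives 190 min, worse by 65.
Next-best assignment: Rossi→Task T5, Eriksen→Task T4, Novak→Task T6, Petrov→Task T2 = 136 min.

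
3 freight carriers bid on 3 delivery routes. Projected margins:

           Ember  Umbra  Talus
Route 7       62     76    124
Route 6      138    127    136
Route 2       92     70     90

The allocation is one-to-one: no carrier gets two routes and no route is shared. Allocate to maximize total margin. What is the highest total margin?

Optimal: Ember→Route 2 ($92k), Umbra→Route 6 ($127k), Talus→Route 7 ($124k) — total 92+127+124 = $343k.
Row-greedy (each carrier in turn takes its best remaining route) gives $304k, worse by 39.

Max total: $343k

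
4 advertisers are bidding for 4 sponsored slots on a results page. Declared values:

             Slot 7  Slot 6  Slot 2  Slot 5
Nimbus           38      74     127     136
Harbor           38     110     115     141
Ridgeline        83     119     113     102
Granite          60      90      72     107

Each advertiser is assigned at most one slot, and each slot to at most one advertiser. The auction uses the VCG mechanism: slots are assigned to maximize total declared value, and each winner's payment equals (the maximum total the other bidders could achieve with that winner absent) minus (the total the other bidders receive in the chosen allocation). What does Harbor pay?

Harbor pays $47.

Efficient allocation: Nimbus→Slot 2 ($127), Harbor→Slot 5 ($141), Ridgeline→Slot 6 ($119), Granite→Slot 7 ($60); total welfare W = $447.
Harbor receives Slot 5 at value $141, so the others get W − 141 = $306.
Without Harbor: best allocation of the remaining 3 bidders over all 4 slots is Nimbus→Slot 2 ($127), Ridgeline→Slot 6 ($119), Granite→Slot 5 ($107), total $353.
VCG payment = (others' best without Harbor) − (others' welfare with Harbor) = 353 − 306 = $47.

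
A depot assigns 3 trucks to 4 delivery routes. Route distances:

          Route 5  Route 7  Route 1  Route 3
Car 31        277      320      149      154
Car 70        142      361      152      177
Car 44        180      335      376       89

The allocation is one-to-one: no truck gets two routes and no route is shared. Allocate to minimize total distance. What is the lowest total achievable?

Optimal: Car 31→Route 1 (149 km), Car 70→Route 5 (142 km), Car 44→Route 3 (89 km) — total 149+142+89 = 380 km.
Column-greedy (each route in turn goes to its cheapest remaining truck) gives 838 km, worse by 458.
Next-best assignment: Car 31→Route 3, Car 70→Route 1, Car 44→Route 5 = 486 km.
Checked against all permutations: 380 km is optimal.

Minimum total: 380 km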